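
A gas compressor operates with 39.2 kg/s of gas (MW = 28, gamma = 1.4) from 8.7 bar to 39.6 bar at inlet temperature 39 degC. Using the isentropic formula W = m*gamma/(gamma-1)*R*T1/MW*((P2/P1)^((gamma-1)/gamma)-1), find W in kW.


Isentropic work: W = m*(gamma/(gamma-1))*(R*T1/MW)*((P2/P1)^((gamma-1)/gamma) - 1)
T1 = 39 + 273.15 = 312.15 K
Pressure ratio = 39.6 / 8.7 = 4.55172
Exponent = (1.4 - 1)/1.4 = 0.285714
(P2/P1)^exp - 1 = 4.55172^0.285714 - 1 = 0.541878
W = 39.2 * 1.4 / 0.4 * 8.314 * 312.15 / 28 * 0.541878 = 6891

6891 kW


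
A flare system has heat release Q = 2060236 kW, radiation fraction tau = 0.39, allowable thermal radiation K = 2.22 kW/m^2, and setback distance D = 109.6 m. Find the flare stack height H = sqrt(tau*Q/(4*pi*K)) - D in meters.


tau*Q/(4*pi*K) = 0.39 * 2060236 / (4 * pi * 2.22) = 28801.7
sqrt(28801.7) = 169.711
H = 169.711 - 109.6 = 60.11

60.11 m


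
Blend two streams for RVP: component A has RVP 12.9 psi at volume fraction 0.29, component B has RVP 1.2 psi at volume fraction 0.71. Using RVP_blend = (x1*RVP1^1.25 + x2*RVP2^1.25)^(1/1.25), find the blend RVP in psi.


Chevron index: RVP_blend = (sum xi*RVPi^1.25)^(1/1.25)
RVP^1.25 terms: 0.29 * 12.9^1.25 + 0.71 * 1.2^1.25 = 7.98155
RVP_blend = 7.98155^(1/1.25) = 5.268

5.268 psi


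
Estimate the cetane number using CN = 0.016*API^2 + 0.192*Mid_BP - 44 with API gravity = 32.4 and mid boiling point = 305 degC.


CN = 0.016 * 32.4^2 + 0.192 * 305 - 44
CN = 16.79616 + 58.56 - 44 = 31.35616

31.35616


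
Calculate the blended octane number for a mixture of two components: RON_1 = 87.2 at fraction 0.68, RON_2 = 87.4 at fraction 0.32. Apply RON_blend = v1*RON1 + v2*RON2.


Linear blending: RON_blend = sum(vi * RONi)
Contribution 1: 0.68 * 87.2 = 59.296
Contribution 2: 0.32 * 87.4 = 27.968
RON_blend = 59.296 + 27.968 = 87.264

87.264


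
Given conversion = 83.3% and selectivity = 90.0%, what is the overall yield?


Overall yield = conversion (%) * selectivity (%) / 100
Conversion = 83.3%, Selectivity = 90.0%
Y = 83.3 * 90.0 / 100
= 74.97 %

74.97 %


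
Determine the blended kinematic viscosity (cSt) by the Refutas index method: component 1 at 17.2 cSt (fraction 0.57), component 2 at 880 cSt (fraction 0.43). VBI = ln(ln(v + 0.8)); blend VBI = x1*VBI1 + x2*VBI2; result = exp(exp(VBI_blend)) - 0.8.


Refutas method: VBN_i = 14.534*ln(ln(visc_i + 0.8)) + 10.975, blended linearly by mass fraction; since VBN is linear in VBI_i = ln(ln(visc_i + 0.8)) and the fractions sum to 1, blend VBI directly: visc = exp(exp(VBI_blend)) - 0.8
VBI_1 = ln(ln(17.2 + 0.8)) = 1.06139
VBI_2 = ln(ln(880 + 0.8)) = 1.9141
VBI_blend = 0.57 * 1.06139 + 0.43 * 1.9141 = 1.42806
visc_blend = exp(exp(1.42806)) - 0.8 = 63.95

63.95 cSt


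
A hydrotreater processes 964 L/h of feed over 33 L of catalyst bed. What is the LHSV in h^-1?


LHSV = volumetric feed rate / catalyst volume
= 964 L/h / 33 L
= 29.21 h^-1

29.21 h^-1


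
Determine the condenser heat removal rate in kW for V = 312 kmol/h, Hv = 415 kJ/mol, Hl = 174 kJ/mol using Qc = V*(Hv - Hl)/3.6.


Qc = 312 * (415 - 174) / 3.6 = 312 * 241 / 3.6 = 20890

20890 kW


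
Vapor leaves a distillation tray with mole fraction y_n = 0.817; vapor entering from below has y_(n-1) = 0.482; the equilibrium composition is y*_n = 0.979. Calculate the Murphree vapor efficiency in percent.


Murphree vapor efficiency: EMV = (y_n - y_(n-1)) / (y*_n - y_(n-1)) * 100
EMV = (0.817 - 0.482) / (0.979 - 0.482) * 100 = 0.335 / 0.497 * 100 = 67.40

67.40 %


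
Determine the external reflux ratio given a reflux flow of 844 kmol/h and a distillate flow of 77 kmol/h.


Reflux ratio definition: R = L / D (liquid returned / distillate withdrawn)
L = 844 kmol/h, D = 77 kmol/h
R = 844 / 77 = 10.96

10.96


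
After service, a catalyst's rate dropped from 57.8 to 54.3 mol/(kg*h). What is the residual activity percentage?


Activity (%) = (rate_used / rate_fresh) * 100
rate_used = 54.3, rate_fresh = 57.8
= (54.3 / 57.8) * 100
= 0.9394 * 100 = 93.94

93.94 %


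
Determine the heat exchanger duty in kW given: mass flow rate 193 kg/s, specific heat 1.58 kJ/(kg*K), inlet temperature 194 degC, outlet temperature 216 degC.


Q = m_dot * cp * delta_T
delta_T = 216 - 194 = 22 K
Q = 193 * 1.58 * 22
= 304.94 * 22
= 6708.68 kW

6708.68 kW


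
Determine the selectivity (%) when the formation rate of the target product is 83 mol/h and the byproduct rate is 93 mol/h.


Selectivity = desired / (desired + undesired) * 100
Total products = 83 + 93 = 176 mol/h
S = 83 / 176 * 100
= 0.4716 * 100
= 47.16 %

47.16 %


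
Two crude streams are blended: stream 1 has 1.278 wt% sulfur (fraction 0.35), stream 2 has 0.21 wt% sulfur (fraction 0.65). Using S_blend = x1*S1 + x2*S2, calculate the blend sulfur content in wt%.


Linear sulfur blending: S_blend = x1*S1 + x2*S2
Contribution 1: 0.35 * 1.278 = 0.4473 wt%
Contribution 2: 0.65 * 0.21 = 0.1365 wt%
S_blend = 0.4473 + 0.1365 = 0.5838

0.5838 wt%


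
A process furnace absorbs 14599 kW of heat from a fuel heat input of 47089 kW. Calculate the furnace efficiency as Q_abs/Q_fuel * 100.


Furnace efficiency = Q_absorbed / Q_fuel * 100
= 14599 / 47089 * 100 = 31.00

31.00 %


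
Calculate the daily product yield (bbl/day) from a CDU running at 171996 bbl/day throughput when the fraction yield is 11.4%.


Crude throughput = 171996 bbl/day
Fraction yield = 11.4%
yield = throughput * fraction / 100
yield = 171996 * 11.4 / 100 = 19607.544

19607.544 bbl/day


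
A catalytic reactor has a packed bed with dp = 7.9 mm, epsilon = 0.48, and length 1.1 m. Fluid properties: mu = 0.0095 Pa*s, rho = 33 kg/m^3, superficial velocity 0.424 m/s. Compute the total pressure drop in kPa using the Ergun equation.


dp = 7.9 mm = 0.0079 m
Viscous term = 150*0.0095*0.424*(1-0.48)^2 / (0.0079^2*0.48^3) = 23670.6
Inertial term = 1.75*33*0.424^2*(1-0.48) / (0.0079*0.48^3) = 6179.26
dP/L = 23670.6 + 6179.26 = 29849.9 Pa/m
dP = 29849.9 * 1.1 / 1000 = 32.83 kPa

32.83 kPa


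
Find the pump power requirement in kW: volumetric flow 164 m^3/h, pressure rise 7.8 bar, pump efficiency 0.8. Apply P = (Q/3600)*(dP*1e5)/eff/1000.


Q = 164 / 3600 = 0.0455556 m^3/s
P = 0.0455556 * (7.8 * 1e5) / 0.8 / 1000 = 44.42

44.42 kW


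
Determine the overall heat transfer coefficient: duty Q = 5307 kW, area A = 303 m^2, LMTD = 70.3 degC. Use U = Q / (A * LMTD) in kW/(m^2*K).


From Q = U*A*LMTD, U = Q / (A * LMTD)
U = 5307 / (303 * 70.3) = 5307 / 21300.9 = 0.2491

0.2491 kW/(m^2*K)


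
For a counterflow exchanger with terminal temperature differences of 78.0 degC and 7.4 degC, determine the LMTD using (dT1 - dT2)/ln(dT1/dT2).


LMTD = (dT1 - dT2) / ln(dT1/dT2)
= (78.0 - 7.4) / ln(78.0 / 7.4) = 70.6 / 2.35523 = 29.98

29.98 degC


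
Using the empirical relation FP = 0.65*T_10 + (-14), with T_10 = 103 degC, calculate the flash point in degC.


FP = 0.65 * 103 + (-14) = 52.95

52.95 degC


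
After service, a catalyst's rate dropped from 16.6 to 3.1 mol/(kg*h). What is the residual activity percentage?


Activity (%) = (rate_used / rate_fresh) * 100
rate_used = 3.1, rate_fresh = 16.6
= (3.1 / 16.6) * 100
= 0.1867 * 100 = 18.67

18.67 %


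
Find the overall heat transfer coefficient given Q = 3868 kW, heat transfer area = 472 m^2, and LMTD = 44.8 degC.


From Q = U*A*LMTD, U = Q / (A * LMTD)
U = 3868 / (472 * 44.8) = 3868 / 21145.6 = 0.1829

0.1829 kW/(m^2*K)


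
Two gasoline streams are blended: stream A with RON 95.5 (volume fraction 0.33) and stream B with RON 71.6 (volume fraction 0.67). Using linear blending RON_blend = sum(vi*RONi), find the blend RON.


Linear blending: RON_blend = sum(vi * RONi)
Contribution 1: 0.33 * 95.5 = 31.515
Contribution 2: 0.67 * 71.6 = 47.972
RON_blend = 31.515 + 47.972 = 79.487

79.487


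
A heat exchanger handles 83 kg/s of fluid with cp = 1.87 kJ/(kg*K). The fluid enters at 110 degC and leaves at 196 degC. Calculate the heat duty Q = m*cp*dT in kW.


Q = m_dot * cp * delta_T
delta_T = 196 - 110 = 86 K
Q = 83 * 1.87 * 86
= 155.21 * 86
= 13348.06 kW

13348.06 kW


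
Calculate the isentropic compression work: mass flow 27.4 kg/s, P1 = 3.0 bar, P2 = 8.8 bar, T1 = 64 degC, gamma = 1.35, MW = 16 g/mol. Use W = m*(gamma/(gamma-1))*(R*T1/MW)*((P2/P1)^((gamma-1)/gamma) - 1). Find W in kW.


Isentropic work: W = m*(gamma/(gamma-1))*(R*T1/MW)*((P2/P1)^((gamma-1)/gamma) - 1)
T1 = 64 + 273.15 = 337.15 K
Pressure ratio = 8.8 / 3.0 = 2.93333
Exponent = (1.35 - 1)/1.35 = 0.259259
(P2/P1)^exp - 1 = 2.93333^0.259259 - 1 = 0.321805
W = 27.4 * 1.35 / 0.35 * 8.314 * 337.15 / 16 * 0.321805 = 5958

5958 kW


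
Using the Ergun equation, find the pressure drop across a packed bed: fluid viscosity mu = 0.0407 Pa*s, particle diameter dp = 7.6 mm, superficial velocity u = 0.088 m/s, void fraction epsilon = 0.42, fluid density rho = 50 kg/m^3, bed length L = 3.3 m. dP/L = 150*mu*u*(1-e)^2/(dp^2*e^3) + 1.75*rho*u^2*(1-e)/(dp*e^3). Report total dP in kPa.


dp = 7.6 mm = 0.0076 m
Viscous term = 150*0.0407*0.088*(1-0.42)^2 / (0.0076^2*0.42^3) = 42232.7
Inertial term = 1.75*50*0.088^2*(1-0.42) / (0.0076*0.42^3) = 697.975
dP/L = 42232.7 + 697.975 = 42930.7 Pa/m
dP = 42930.7 * 3.3 / 1000 = 141.7 kPa

141.7 kPa


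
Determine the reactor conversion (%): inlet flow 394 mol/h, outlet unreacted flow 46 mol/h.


X = (F_in - F_out) / F_in * 100
Moles reacted = 394 - 46 = 348
X = 348 / 394 * 100
= 0.8832 * 100
= 88.32 %

88.32 %


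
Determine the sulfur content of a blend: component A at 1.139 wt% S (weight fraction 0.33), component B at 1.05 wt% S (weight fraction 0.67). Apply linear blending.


Linear sulfur blending: S_blend = x1*S1 + x2*S2
Contribution 1: 0.33 * 1.139 = 0.37587 wt%
Contribution 2: 0.67 * 1.05 = 0.7035 wt%
S_blend = 0.37587 + 0.7035 = 1.07937

1.07937 wt%


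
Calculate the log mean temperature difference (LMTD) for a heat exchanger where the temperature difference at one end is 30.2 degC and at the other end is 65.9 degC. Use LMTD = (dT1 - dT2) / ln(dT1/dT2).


LMTD = (dT1 - dT2) / ln(dT1/dT2)
= (30.2 - 65.9) / ln(30.2 / 65.9) = -35.7 / -0.780297 = 45.75

45.75 degC


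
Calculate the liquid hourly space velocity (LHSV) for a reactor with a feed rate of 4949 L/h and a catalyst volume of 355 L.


LHSV = volumetric feed rate / catalyst volume
= 4949 L/h / 355 L
= 13.94 h^-1

13.94 h^-1


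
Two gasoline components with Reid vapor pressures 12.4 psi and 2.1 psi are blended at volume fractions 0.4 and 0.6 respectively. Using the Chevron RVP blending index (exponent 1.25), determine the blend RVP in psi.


Chevron index: RVP_blend = (sum xi*RVPi^1.25)^(1/1.25)
RVP^1.25 terms: 0.4 * 12.4^1.25 + 0.6 * 2.1^1.25 = 10.8244
RVP_blend = 10.8244^(1/1.25) = 6.722

6.722 psi


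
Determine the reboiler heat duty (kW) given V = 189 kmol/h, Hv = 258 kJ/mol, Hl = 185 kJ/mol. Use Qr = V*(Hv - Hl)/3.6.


Qr = 189 * (258 - 185) / 3.6 = 189 * 73 / 3.6 = 3832

3832 kW


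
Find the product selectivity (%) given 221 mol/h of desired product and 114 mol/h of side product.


Selectivity = desired / (desired + undesired) * 100
Total products = 221 + 114 = 335 mol/h
S = 221 / 335 * 100
= 0.6597 * 100
= 65.97 %

65.97 %


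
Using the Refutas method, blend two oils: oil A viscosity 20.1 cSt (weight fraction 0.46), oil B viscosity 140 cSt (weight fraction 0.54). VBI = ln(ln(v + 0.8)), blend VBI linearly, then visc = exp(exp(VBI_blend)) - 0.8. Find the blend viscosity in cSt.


Refutas method: VBN_i = 14.534*ln(ln(visc_i + 0.8)) + 10.975, blended linearly by mass fraction; since VBN is linear in VBI_i = ln(ln(visc_i + 0.8)) and the fractions sum to 1, blend VBI directly: visc = exp(exp(VBI_blend)) - 0.8
VBI_1 = ln(ln(20.1 + 0.8)) = 1.11177
VBI_2 = ln(ln(140 + 0.8)) = 1.59885
VBI_blend = 0.46 * 1.11177 + 0.54 * 1.59885 = 1.37479
visc_blend = exp(exp(1.37479)) - 0.8 = 51.36

51.36 cSt


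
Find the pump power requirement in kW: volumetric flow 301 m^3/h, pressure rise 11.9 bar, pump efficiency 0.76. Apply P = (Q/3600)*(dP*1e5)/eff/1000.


Q = 301 / 3600 = 0.0836111 m^3/s
P = 0.0836111 * (11.9 * 1e5) / 0.76 / 1000 = 130.9

130.9 kW


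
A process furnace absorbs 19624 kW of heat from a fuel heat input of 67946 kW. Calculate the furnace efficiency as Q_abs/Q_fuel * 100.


Furnace efficiency = Q_absorbed / Q_fuel * 100
= 19624 / 67946 * 100 = 28.88

28.88 %


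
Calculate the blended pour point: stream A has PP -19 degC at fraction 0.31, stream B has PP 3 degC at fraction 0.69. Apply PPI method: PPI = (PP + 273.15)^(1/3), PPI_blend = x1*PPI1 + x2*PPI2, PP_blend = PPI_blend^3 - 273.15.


PPI_1 = (-19 + 273.15)^(1/3) = 6.334272
PPI_2 = (3 + 273.15)^(1/3) = 6.512009
PPI_blend = 0.31 * 6.334272 + 0.69 * 6.512009 = 6.456911
PP_blend = 6.456911^3 - 273.15 = 269.1996 - 273.15 = -3.95

-3.95 degC


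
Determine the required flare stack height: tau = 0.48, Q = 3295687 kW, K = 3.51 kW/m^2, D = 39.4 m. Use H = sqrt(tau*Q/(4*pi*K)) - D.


tau*Q/(4*pi*K) = 0.48 * 3295687 / (4 * pi * 3.51) = 35864.9
sqrt(35864.9) = 189.38
H = 189.38 - 39.4 = 150.0

150.0 m


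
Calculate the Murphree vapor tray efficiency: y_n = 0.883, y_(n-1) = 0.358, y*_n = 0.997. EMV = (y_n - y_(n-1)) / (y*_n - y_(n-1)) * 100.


Murphree vapor efficiency: EMV = (y_n - y_(n-1)) / (y*_n - y_(n-1)) * 100
EMV = (0.883 - 0.358) / (0.997 - 0.358) * 100 = 0.525 / 0.639 * 100 = 82.16

82.16 %


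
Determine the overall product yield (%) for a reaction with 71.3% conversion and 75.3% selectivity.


Overall yield = conversion (%) * selectivity (%) / 100
Conversion = 71.3%, Selectivity = 75.3%
Y = 71.3 * 75.3 / 100
= 53.6889 %

53.6889 %


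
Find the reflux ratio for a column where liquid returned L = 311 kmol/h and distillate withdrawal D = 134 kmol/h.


Reflux ratio definition: R = L / D (liquid returned / distillate withdrawn)
L = 311 kmol/h, D = 134 kmol/h
R = 311 / 134 = 2.321

2.321


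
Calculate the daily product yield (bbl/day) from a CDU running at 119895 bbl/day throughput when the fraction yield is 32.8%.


Crude throughput = 119895 bbl/day
Fraction yield = 32.8%
yield = throughput * fraction / 100
yield = 119895 * 32.8 / 100 = 39325.56

39325.56 bbl/day


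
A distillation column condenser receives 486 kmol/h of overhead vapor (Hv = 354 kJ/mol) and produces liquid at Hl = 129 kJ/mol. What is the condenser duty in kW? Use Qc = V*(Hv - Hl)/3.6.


Qc = 486 * (354 - 129) / 3.6 = 486 * 225 / 3.6 = 30380

30380 kW


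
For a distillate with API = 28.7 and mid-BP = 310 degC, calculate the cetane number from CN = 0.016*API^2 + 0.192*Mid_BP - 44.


CN = 0.016 * 28.7^2 + 0.192 * 310 - 44
CN = 13.17904 + 59.52 - 44 = 28.69904

28.69904


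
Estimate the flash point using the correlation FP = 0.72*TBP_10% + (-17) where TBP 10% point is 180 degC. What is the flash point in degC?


FP = 0.72 * 180 + (-17) = 112.6

112.6 degC


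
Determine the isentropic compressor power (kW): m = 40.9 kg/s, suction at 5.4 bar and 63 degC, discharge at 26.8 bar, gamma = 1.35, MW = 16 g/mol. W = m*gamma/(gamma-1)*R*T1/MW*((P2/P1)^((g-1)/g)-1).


Isentropic work: W = m*(gamma/(gamma-1))*(R*T1/MW)*((P2/P1)^((gamma-1)/gamma) - 1)
T1 = 63 + 273.15 = 336.15 K
Pressure ratio = 26.8 / 5.4 = 4.96296
Exponent = (1.35 - 1)/1.35 = 0.259259
(P2/P1)^exp - 1 = 4.96296^0.259259 - 1 = 0.514876
W = 40.9 * 1.35 / 0.35 * 8.314 * 336.15 / 16 * 0.514876 = 14190

14190 kW


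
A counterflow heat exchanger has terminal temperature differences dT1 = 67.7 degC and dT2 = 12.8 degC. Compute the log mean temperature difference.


LMTD = (dT1 - dT2) / ln(dT1/dT2)
= (67.7 - 12.8) / ln(67.7 / 12.8) = 54.9 / 1.66564 = 32.96

32.96 degC


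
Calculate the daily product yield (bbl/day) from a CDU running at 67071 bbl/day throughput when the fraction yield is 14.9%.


Crude throughput = 67071 bbl/day
Fraction yield = 14.9%
yield = throughput * fraction / 100
yield = 67071 * 14.9 / 100 = 9993.579

9993.579 bbl/day


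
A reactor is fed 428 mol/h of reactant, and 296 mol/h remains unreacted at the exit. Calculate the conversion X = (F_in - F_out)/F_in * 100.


X = (F_in - F_out) / F_in * 100
Moles reacted = 428 - 296 = 132
X = 132 / 428 * 100
= 0.3084 * 100
= 30.84 %

30.84 %


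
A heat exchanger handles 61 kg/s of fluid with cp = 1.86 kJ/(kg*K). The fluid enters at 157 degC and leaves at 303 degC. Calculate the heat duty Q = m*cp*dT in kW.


Q = m_dot * cp * delta_T
delta_T = 303 - 157 = 146 K
Q = 61 * 1.86 * 146
= 113.46 * 146
= 16565.16 kW

16565.16 kW


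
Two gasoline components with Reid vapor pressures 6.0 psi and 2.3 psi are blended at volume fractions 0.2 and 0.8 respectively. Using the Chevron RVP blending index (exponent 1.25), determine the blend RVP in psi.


Chevron index: RVP_blend = (sum xi*RVPi^1.25)^(1/1.25)
RVP^1.25 terms: 0.2 * 6.0^1.25 + 0.8 * 2.3^1.25 = 4.14405
RVP_blend = 4.14405^(1/1.25) = 3.118

3.118 psi


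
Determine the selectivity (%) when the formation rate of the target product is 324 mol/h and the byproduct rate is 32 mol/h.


Selectivity = desired / (desired + undesired) * 100
Total products = 324 + 32 = 356 mol/h
S = 324 / 356 * 100
= 0.9101 * 100
= 91.01 %

91.01 %


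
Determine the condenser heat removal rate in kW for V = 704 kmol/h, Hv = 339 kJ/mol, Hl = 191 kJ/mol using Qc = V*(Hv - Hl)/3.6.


Qc = 704 * (339 - 191) / 3.6 = 704 * 148 / 3.6 = 28940

28940 kW


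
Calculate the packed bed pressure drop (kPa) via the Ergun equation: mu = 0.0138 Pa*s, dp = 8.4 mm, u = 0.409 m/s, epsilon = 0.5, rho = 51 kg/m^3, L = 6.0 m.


dp = 8.4 mm = 0.0084 m
Viscous term = 150*0.0138*0.409*(1-0.5)^2 / (0.0084^2*0.5^3) = 23997.4
Inertial term = 1.75*51*0.409^2*(1-0.5) / (0.0084*0.5^3) = 7109.44
dP/L = 23997.4 + 7109.44 = 31106.8 Pa/m
dP = 31106.8 * 6.0 / 1000 = 186.6 kPa

186.6 kPa


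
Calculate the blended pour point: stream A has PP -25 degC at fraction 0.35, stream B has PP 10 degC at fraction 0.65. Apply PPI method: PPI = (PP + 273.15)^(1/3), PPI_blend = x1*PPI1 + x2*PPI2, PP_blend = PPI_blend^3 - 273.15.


PPI_1 = (-25 + 273.15)^(1/3) = 6.284028
PPI_2 = (10 + 273.15)^(1/3) = 6.566574
PPI_blend = 0.35 * 6.284028 + 0.65 * 6.566574 = 6.467683
PP_blend = 6.467683^3 - 273.15 = 270.5492 - 273.15 = -2.6

-2.6 degC


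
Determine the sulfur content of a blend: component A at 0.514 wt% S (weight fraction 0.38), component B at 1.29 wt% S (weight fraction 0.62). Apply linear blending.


Linear sulfur blending: S_blend = x1*S1 + x2*S2
Contribution 1: 0.38 * 0.514 = 0.19532 wt%
Contribution 2: 0.62 * 1.29 = 0.7998 wt%
S_blend = 0.19532 + 0.7998 = 0.99512

0.99512 wt%


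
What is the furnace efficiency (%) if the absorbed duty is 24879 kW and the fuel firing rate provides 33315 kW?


Furnace efficiency = Q_absorbed / Q_fuel * 100
= 24879 / 33315 * 100 = 74.68

74.68 %


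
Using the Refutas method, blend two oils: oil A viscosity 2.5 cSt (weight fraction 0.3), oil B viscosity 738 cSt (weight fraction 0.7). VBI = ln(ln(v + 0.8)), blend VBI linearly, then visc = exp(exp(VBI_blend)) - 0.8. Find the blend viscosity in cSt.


Refutas method: VBN_i = 14.534*ln(ln(visc_i + 0.8)) + 10.975, blended linearly by mass fraction; since VBN is linear in VBI_i = ln(ln(visc_i + 0.8)) and the fractions sum to 1, blend VBI directly: visc = exp(exp(VBI_blend)) - 0.8
VBI_1 = ln(ln(2.5 + 0.8)) = 0.177244
VBI_2 = ln(ln(738 + 0.8)) = 1.88783
VBI_blend = 0.3 * 0.177244 + 0.7 * 1.88783 = 1.37465
visc_blend = exp(exp(1.37465)) - 0.8 = 51.33

51.33 cSt


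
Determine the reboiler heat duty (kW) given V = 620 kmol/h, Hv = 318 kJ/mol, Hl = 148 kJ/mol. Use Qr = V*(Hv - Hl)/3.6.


Qr = 620 * (318 - 148) / 3.6 = 620 * 170 / 3.6 = 29280

29280 kW


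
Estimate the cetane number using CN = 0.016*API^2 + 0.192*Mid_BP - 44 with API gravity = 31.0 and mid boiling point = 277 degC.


CN = 0.016 * 31.0^2 + 0.192 * 277 - 44
CN = 15.376 + 53.184 - 44 = 24.56

24.56


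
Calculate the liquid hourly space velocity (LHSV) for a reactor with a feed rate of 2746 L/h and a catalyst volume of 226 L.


LHSV = volumetric feed rate / catalyst volume
= 2746 L/h / 226 L
= 12.15 h^-1

12.15 h^-1


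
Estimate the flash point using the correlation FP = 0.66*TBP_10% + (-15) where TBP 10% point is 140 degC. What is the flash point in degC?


FP = 0.66 * 140 + (-15) = 77.4

77.4 degC


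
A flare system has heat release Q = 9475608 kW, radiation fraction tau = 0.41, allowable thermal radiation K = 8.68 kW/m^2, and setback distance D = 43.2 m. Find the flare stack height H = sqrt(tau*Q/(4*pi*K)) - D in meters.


tau*Q/(4*pi*K) = 0.41 * 9475608 / (4 * pi * 8.68) = 35617.3
sqrt(35617.3) = 188.725
H = 188.725 - 43.2 = 145.5

145.5 m


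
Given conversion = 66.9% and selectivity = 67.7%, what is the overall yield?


Overall yield = conversion (%) * selectivity (%) / 100
Conversion = 66.9%, Selectivity = 67.7%
Y = 66.9 * 67.7 / 100
= 45.2913 %

45.2913 %


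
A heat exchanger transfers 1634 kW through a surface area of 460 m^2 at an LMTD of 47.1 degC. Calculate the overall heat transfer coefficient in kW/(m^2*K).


From Q = U*A*LMTD, U = Q / (A * LMTD)
U = 1634 / (460 * 47.1) = 1634 / 21666 = 0.07542

0.07542 kW/(m^2*K)


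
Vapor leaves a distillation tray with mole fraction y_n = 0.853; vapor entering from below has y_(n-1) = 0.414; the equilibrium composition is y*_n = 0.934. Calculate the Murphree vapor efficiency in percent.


Murphree vapor efficiency: EMV = (y_n - y_(n-1)) / (y*_n - y_(n-1)) * 100
EMV = (0.853 - 0.414) / (0.934 - 0.414) * 100 = 0.439 / 0.52 * 100 = 84.42

84.42 %


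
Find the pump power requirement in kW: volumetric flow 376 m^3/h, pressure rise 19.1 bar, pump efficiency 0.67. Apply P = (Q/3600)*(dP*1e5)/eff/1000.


Q = 376 / 3600 = 0.104444 m^3/s
P = 0.104444 * (19.1 * 1e5) / 0.67 / 1000 = 297.7

297.7 kW


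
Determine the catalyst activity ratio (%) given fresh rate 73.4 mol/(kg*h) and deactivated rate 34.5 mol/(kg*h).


Activity (%) = (rate_used / rate_fresh) * 100
rate_used = 34.5, rate_fresh = 73.4
= (34.5 / 73.4) * 100
= 0.4700 * 100 = 47.00

47.00 %


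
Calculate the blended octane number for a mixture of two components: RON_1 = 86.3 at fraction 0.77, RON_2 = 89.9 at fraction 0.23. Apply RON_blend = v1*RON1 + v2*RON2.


Linear blending: RON_blend = sum(vi * RONi)
Contribution 1: 0.77 * 86.3 = 66.451
Contribution 2: 0.23 * 89.9 = 20.677
RON_blend = 66.451 + 20.677 = 87.128

87.128


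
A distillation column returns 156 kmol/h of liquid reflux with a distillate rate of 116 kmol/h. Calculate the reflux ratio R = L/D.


Reflux ratio definition: R = L / D (liquid returned / distillate withdrawn)
L = 156 kmol/h, D = 116 kmol/h
R = 156 / 116 = 1.345

1.345


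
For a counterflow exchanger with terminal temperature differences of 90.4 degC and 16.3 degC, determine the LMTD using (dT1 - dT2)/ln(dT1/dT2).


LMTD = (dT1 - dT2) / ln(dT1/dT2)
= (90.4 - 16.3) / ln(90.4 / 16.3) = 74.1 / 1.71308 = 43.26

43.26 degC


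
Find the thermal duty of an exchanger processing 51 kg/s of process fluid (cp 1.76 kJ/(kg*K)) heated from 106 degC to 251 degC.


Q = m_dot * cp * delta_T
delta_T = 251 - 106 = 145 K
Q = 51 * 1.76 * 145
= 89.76 * 145
= 13015.2 kW

13015.2 kW


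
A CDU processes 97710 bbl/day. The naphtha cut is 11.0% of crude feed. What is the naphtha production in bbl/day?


Crude throughput = 97710 bbl/day
Fraction yield = 11.0%
yield = throughput * fraction / 100
yield = 97710 * 11.0 / 100 = 10748.1

10748.1 bbl/day


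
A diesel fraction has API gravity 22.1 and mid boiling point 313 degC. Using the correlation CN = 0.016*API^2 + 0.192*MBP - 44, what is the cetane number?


CN = 0.016 * 22.1^2 + 0.192 * 313 - 44
CN = 7.81456 + 60.096 - 44 = 23.91056

23.91056


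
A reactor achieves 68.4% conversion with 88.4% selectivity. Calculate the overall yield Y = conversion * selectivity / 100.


Overall yield = conversion (%) * selectivity (%) / 100
Conversion = 68.4%, Selectivity = 88.4%
Y = 68.4 * 88.4 / 100
= 60.4656 %

60.4656 %


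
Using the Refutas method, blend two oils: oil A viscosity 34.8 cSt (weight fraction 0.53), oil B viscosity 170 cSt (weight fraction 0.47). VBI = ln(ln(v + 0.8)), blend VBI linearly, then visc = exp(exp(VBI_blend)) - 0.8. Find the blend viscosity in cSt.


Refutas method: VBN_i = 14.534*ln(ln(visc_i + 0.8)) + 10.975, blended linearly by mass fraction; since VBN is linear in VBI_i = ln(ln(visc_i + 0.8)) and the fractions sum to 1, blend VBI directly: visc = exp(exp(VBI_blend)) - 0.8
VBI_1 = ln(ln(34.8 + 0.8)) = 1.27322
VBI_2 = ln(ln(170 + 0.8)) = 1.63715
VBI_blend = 0.53 * 1.27322 + 0.47 * 1.63715 = 1.44427
visc_blend = exp(exp(1.44427)) - 0.8 = 68.52

68.52 cSt


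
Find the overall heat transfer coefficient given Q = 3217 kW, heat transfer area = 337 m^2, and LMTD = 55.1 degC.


From Q = U*A*LMTD, U = Q / (A * LMTD)
U = 3217 / (337 * 55.1) = 3217 / 18568.7 = 0.1732

0.1732 kW/(m^2*K)


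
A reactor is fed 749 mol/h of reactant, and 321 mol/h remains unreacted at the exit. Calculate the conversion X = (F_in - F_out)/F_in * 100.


X = (F_in - F_out) / F_in * 100
Moles reacted = 749 - 321 = 428
X = 428 / 749 * 100
= 0.5714 * 100
= 57.14 %

57.14 %


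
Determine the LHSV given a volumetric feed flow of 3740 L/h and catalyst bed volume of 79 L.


LHSV = volumetric feed rate / catalyst volume
= 3740 L/h / 79 L
= 47.34 h^-1

47.34 h^-1


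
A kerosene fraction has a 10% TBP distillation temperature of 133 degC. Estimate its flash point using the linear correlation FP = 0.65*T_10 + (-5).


FP = 0.65 * 133 + (-5) = 81.45

81.45 degC


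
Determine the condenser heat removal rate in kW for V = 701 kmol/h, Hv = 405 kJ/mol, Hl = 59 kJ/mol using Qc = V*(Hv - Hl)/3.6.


Qc = 701 * (405 - 59) / 3.6 = 701 * 346 / 3.6 = 67370

67370 kW


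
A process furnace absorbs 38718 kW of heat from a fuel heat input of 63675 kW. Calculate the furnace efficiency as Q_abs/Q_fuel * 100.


Furnace efficiency = Q_absorbed / Q_fuel * 100
= 38718 / 63675 * 100 = 60.81

60.81 %


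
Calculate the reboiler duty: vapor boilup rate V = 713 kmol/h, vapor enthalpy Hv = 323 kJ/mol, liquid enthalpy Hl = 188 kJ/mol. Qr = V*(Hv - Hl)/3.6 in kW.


Qr = 713 * (323 - 188) / 3.6 = 713 * 135 / 3.6 = 26740

26740 kW


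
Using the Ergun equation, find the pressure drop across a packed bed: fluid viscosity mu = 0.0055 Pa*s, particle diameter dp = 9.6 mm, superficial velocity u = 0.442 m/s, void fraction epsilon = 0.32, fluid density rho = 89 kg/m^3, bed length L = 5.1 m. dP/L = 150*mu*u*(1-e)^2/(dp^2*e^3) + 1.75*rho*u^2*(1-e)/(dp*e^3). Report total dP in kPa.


dp = 9.6 mm = 0.0096 m
Viscous term = 150*0.0055*0.442*(1-0.32)^2 / (0.0096^2*0.32^3) = 55834.4
Inertial term = 1.75*89*0.442^2*(1-0.32) / (0.0096*0.32^3) = 65774.9
dP/L = 55834.4 + 65774.9 = 121609 Pa/m
dP = 121609 * 5.1 / 1000 = 620.2 kPa

620.2 kPa


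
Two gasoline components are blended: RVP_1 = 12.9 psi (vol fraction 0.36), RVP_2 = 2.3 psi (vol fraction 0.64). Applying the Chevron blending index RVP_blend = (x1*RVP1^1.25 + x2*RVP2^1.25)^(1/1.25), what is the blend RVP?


Chevron index: RVP_blend = (sum xi*RVPi^1.25)^(1/1.25)
RVP^1.25 terms: 0.36 * 12.9^1.25 + 0.64 * 2.3^1.25 = 10.6139
RVP_blend = 10.6139^(1/1.25) = 6.618

6.618 psi


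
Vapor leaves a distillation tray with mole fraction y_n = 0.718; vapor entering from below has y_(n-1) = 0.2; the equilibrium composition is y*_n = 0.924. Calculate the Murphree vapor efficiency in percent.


Murphree vapor efficiency: EMV = (y_n - y_(n-1)) / (y*_n - y_(n-1)) * 100
EMV = (0.718 - 0.2) / (0.924 - 0.2) * 100 = 0.518 / 0.724 * 100 = 71.55

71.55 %


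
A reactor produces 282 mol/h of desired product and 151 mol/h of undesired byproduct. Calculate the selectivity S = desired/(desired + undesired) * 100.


Selectivity = desired / (desired + undesired) * 100
Total products = 282 + 151 = 433 mol/h
S = 282 / 433 * 100
= 0.6513 * 100
= 65.13 %

65.13 %


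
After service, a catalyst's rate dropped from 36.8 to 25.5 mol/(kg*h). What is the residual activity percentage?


Activity (%) = (rate_used / rate_fresh) * 100
rate_used = 25.5, rate_fresh = 36.8
= (25.5 / 36.8) * 100
= 0.6929 * 100 = 69.29

69.29 %


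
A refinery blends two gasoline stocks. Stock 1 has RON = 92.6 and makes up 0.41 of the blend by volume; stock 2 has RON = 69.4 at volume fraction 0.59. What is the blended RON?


Linear blending: RON_blend = sum(vi * RONi)
Contribution 1: 0.41 * 92.6 = 37.966
Contribution 2: 0.59 * 69.4 = 40.946
RON_blend = 37.966 + 40.946 = 78.912

78.912


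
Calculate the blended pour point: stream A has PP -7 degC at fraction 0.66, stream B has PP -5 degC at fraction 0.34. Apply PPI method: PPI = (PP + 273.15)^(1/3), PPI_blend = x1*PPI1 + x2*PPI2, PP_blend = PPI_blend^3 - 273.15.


PPI_1 = (-7 + 273.15)^(1/3) = 6.432436
PPI_2 = (-5 + 273.15)^(1/3) = 6.448508
PPI_blend = 0.66 * 6.432436 + 0.34 * 6.448508 = 6.4379
PP_blend = 6.4379^3 - 273.15 = 266.8288 - 273.15 = -6.32

-6.32 degC


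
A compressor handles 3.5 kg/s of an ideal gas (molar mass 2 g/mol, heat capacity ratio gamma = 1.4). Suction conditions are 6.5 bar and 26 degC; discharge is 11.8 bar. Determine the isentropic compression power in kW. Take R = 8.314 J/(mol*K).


Isentropic work: W = m*(gamma/(gamma-1))*(R*T1/MW)*((P2/P1)^((gamma-1)/gamma) - 1)
T1 = 26 + 273.15 = 299.15 K
Pressure ratio = 11.8 / 6.5 = 1.81538
Exponent = (1.4 - 1)/1.4 = 0.285714
(P2/P1)^exp - 1 = 1.81538^0.285714 - 1 = 0.185743
W = 3.5 * 1.4 / 0.4 * 8.314 * 299.15 / 2 * 0.185743 = 2830

2830 kW


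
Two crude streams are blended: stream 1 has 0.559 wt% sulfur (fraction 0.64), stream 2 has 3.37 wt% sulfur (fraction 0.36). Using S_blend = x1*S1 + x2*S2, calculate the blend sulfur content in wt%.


Linear sulfur blending: S_blend = x1*S1 + x2*S2
Contribution 1: 0.64 * 0.559 = 0.35776 wt%
Contribution 2: 0.36 * 3.37 = 1.2132 wt%
S_blend = 0.35776 + 1.2132 = 1.57096

1.57096 wt%


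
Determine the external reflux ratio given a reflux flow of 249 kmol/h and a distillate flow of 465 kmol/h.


Reflux ratio definition: R = L / D (liquid returned / distillate withdrawn)
L = 249 kmol/h, D = 465 kmol/h
R = 249 / 465 = 0.5355

0.5355


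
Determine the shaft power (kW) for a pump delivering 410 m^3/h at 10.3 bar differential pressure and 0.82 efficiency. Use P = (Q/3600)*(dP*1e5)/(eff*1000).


Q = 410 / 3600 = 0.113889 m^3/s
P = 0.113889 * (10.3 * 1e5) / 0.82 / 1000 = 143.1

143.1 kW


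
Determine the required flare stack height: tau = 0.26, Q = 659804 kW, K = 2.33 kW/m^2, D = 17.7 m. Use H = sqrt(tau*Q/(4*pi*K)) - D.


tau*Q/(4*pi*K) = 0.26 * 659804 / (4 * pi * 2.33) = 5858.99
sqrt(5858.99) = 76.544
H = 76.544 - 17.7 = 58.84

58.84 m


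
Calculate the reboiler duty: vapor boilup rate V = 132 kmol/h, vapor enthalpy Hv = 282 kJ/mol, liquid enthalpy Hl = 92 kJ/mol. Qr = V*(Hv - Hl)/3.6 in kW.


Qr = 132 * (282 - 92) / 3.6 = 132 * 190 / 3.6 = 6967

6967 kW


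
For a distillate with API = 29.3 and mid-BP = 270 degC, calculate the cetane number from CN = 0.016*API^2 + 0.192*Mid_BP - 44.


CN = 0.016 * 29.3^2 + 0.192 * 270 - 44
CN = 13.73584 + 51.84 - 44 = 21.57584

21.57584


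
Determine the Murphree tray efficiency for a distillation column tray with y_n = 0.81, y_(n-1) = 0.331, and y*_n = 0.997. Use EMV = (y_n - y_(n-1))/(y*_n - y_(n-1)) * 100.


Murphree vapor efficiency: EMV = (y_n - y_(n-1)) / (y*_n - y_(n-1)) * 100
EMV = (0.81 - 0.331) / (0.997 - 0.331) * 100 = 0.479 / 0.666 * 100 = 71.92

71.92 %


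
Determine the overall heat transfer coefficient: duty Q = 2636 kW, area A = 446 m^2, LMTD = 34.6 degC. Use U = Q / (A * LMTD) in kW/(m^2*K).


From Q = U*A*LMTD, U = Q / (A * LMTD)
U = 2636 / (446 * 34.6) = 2636 / 15431.6 = 0.1708

0.1708 kW/(m^2*K)


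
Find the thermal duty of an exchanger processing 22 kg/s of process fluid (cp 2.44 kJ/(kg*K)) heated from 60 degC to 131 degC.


Q = m_dot * cp * delta_T
delta_T = 131 - 60 = 71 K
Q = 22 * 2.44 * 71
= 53.68 * 71
= 3811.28 kW

3811.28 kW


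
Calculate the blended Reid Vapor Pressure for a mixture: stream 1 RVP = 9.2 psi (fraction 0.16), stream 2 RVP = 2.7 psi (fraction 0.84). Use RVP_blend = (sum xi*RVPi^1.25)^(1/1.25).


Chevron index: RVP_blend = (sum xi*RVPi^1.25)^(1/1.25)
RVP^1.25 terms: 0.16 * 9.2^1.25 + 0.84 * 2.7^1.25 = 5.47089
RVP_blend = 5.47089^(1/1.25) = 3.894

3.894 psi


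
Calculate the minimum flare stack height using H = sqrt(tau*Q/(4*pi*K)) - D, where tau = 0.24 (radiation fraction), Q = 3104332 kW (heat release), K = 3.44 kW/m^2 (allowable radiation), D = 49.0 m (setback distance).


tau*Q/(4*pi*K) = 0.24 * 3104332 / (4 * pi * 3.44) = 17235
sqrt(17235) = 131.282
H = 131.282 - 49.0 = 82.28

82.28 m


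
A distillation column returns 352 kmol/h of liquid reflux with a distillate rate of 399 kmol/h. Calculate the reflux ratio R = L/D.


Reflux ratio definition: R = L / D (liquid returned / distillate withdrawn)
L = 352 kmol/h, D = 399 kmol/h
R = 352 / 399 = 0.8822

0.8822


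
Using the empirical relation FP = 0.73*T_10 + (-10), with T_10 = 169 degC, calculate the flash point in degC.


FP = 0.73 * 169 + (-10) = 113.37

113.37 degC


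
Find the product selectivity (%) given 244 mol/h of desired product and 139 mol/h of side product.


Selectivity = desired / (desired + undesired) * 100
Total products = 244 + 139 = 383 mol/h
S = 244 / 383 * 100
= 0.6371 * 100
= 63.71 %

63.71 %


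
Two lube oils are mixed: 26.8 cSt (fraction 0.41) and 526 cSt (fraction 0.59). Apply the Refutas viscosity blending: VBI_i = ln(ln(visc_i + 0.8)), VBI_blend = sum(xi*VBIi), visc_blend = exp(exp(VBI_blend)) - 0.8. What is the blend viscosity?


Refutas method: VBN_i = 14.534*ln(ln(visc_i + 0.8)) + 10.975, blended linearly by mass fraction; since VBN is linear in VBI_i = ln(ln(visc_i + 0.8)) and the fractions sum to 1, blend VBI directly: visc = exp(exp(VBI_blend)) - 0.8
VBI_1 = ln(ln(26.8 + 0.8)) = 1.19931
VBI_2 = ln(ln(526 + 0.8)) = 1.83527
VBI_blend = 0.41 * 1.19931 + 0.59 * 1.83527 = 1.57453
visc_blend = exp(exp(1.57453)) - 0.8 = 124.2

124.2 cSt


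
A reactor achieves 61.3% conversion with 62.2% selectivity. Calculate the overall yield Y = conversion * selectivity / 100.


Overall yield = conversion (%) * selectivity (%) / 100
Conversion = 61.3%, Selectivity = 62.2%
Y = 61.3 * 62.2 / 100
= 38.1286 %

38.1286 %


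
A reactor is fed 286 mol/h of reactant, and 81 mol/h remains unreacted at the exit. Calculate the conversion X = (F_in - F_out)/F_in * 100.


X = (F_in - F_out) / F_in * 100
Moles reacted = 286 - 81 = 205
X = 205 / 286 * 100
= 0.7168 * 100
= 71.68 %

71.68 %


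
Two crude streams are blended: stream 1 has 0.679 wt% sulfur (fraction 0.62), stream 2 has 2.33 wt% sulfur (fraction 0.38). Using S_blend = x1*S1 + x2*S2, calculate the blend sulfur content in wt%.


Linear sulfur blending: S_blend = x1*S1 + x2*S2
Contribution 1: 0.62 * 0.679 = 0.42098 wt%
Contribution 2: 0.38 * 2.33 = 0.8854 wt%
S_blend = 0.42098 + 0.8854 = 1.30638

1.30638 wt%


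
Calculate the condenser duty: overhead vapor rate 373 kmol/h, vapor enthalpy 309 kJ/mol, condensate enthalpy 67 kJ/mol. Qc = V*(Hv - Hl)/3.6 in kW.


Qc = 373 * (309 - 67) / 3.6 = 373 * 242 / 3.6 = 25070

25070 kW


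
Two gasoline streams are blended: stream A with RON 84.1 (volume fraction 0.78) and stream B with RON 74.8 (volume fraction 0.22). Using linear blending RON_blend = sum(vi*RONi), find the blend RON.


Linear blending: RON_blend = sum(vi * RONi)
Contribution 1: 0.78 * 84.1 = 65.598
Contribution 2: 0.22 * 74.8 = 16.456
RON_blend = 65.598 + 16.456 = 82.054

82.054


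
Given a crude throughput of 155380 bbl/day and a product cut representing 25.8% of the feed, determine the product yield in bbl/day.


Crude throughput = 155380 bbl/day
Fraction yield = 25.8%
yield = throughput * fraction / 100
yield = 155380 * 25.8 / 100 = 40088.04

40088.04 bbl/day


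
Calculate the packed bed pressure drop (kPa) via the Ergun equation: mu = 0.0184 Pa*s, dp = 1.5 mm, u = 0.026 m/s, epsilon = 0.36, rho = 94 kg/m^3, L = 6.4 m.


dp = 1.5 mm = 0.0015 m
Viscous term = 150*0.0184*0.026*(1-0.36)^2 / (0.0015^2*0.36^3) = 279996
Inertial term = 1.75*94*0.026^2*(1-0.36) / (0.0015*0.36^3) = 1016.94
dP/L = 279996 + 1016.94 = 281013 Pa/m
dP = 281013 * 6.4 / 1000 = 1798 kPa

1798 kPa


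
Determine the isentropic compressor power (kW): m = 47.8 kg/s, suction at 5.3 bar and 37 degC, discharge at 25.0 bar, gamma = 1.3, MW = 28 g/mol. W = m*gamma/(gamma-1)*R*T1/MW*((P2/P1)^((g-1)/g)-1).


Isentropic work: W = m*(gamma/(gamma-1))*(R*T1/MW)*((P2/P1)^((gamma-1)/gamma) - 1)
T1 = 37 + 273.15 = 310.15 K
Pressure ratio = 25.0 / 5.3 = 4.71698
Exponent = (1.3 - 1)/1.3 = 0.230769
(P2/P1)^exp - 1 = 4.71698^0.230769 - 1 = 0.430411
W = 47.8 * 1.3 / 0.3 * 8.314 * 310.15 / 28 * 0.430411 = 8210

8210 kW


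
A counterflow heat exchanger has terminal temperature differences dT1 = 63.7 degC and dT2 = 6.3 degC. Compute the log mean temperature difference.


LMTD = (dT1 - dT2) / ln(dT1/dT2)
= (63.7 - 6.3) / ln(63.7 / 6.3) = 57.4 / 2.31363 = 24.81

24.81 degC


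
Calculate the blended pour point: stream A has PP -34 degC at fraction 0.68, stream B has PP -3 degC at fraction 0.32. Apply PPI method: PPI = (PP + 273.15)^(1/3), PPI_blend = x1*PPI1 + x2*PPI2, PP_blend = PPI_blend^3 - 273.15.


PPI_1 = (-34 + 273.15)^(1/3) = 6.20712
PPI_2 = (-3 + 273.15)^(1/3) = 6.464501
PPI_blend = 0.68 * 6.20712 + 0.32 * 6.464501 = 6.289482
PP_blend = 6.289482^3 - 273.15 = 248.7967 - 273.15 = -24.35

-24.35 degC


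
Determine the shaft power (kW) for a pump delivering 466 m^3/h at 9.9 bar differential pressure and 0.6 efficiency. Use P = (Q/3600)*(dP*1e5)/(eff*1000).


Q = 466 / 3600 = 0.129444 m^3/s
P = 0.129444 * (9.9 * 1e5) / 0.6 / 1000 = 213.6

213.6 kW


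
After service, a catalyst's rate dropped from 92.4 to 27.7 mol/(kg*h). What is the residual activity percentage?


Activity (%) = (rate_used / rate_fresh) * 100
rate_used = 27.7, rate_fresh = 92.4
= (27.7 / 92.4) * 100
= 0.2998 * 100 = 29.98

29.98 %


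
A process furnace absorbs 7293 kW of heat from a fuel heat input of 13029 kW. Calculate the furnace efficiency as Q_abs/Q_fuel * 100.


Furnace efficiency = Q_absorbed / Q_fuel * 100
= 7293 / 13029 * 100 = 55.98

55.98 %


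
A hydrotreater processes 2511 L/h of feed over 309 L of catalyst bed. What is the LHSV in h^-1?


LHSV = volumetric feed rate / catalyst volume
= 2511 L/h / 309 L
= 8.126 h^-1

8.126 h^-1


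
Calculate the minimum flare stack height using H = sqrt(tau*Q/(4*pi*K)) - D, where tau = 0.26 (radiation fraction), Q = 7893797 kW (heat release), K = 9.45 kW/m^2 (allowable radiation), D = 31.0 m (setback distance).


tau*Q/(4*pi*K) = 0.26 * 7893797 / (4 * pi * 9.45) = 17282.9
sqrt(17282.9) = 131.464
H = 131.464 - 31.0 = 100.5

100.5 m


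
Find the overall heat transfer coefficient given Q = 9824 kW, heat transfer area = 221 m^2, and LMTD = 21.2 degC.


From Q = U*A*LMTD, U = Q / (A * LMTD)
U = 9824 / (221 * 21.2) = 9824 / 4685.2 = 2.097

2.097 kW/(m^2*K)


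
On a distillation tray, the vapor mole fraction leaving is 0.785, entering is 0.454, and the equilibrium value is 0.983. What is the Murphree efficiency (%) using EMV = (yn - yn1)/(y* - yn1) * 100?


Murphree vapor efficiency: EMV = (y_n - y_(n-1)) / (y*_n - y_(n-1)) * 100
EMV = (0.785 - 0.454) / (0.983 - 0.454) * 100 = 0.331 / 0.529 * 100 = 62.57

62.57 %


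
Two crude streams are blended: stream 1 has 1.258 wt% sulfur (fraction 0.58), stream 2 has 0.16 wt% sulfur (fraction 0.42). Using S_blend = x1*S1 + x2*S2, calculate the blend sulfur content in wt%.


Linear sulfur blending: S_blend = x1*S1 + x2*S2
Contribution 1: 0.58 * 1.258 = 0.72964 wt%
Contribution 2: 0.42 * 0.16 = 0.0672 wt%
S_blend = 0.72964 + 0.0672 = 0.79684

0.79684 wt%


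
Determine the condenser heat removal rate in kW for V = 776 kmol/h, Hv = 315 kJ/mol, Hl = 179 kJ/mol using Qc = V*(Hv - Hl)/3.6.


Qc = 776 * (315 - 179) / 3.6 = 776 * 136 / 3.6 = 29320

29320 kW
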